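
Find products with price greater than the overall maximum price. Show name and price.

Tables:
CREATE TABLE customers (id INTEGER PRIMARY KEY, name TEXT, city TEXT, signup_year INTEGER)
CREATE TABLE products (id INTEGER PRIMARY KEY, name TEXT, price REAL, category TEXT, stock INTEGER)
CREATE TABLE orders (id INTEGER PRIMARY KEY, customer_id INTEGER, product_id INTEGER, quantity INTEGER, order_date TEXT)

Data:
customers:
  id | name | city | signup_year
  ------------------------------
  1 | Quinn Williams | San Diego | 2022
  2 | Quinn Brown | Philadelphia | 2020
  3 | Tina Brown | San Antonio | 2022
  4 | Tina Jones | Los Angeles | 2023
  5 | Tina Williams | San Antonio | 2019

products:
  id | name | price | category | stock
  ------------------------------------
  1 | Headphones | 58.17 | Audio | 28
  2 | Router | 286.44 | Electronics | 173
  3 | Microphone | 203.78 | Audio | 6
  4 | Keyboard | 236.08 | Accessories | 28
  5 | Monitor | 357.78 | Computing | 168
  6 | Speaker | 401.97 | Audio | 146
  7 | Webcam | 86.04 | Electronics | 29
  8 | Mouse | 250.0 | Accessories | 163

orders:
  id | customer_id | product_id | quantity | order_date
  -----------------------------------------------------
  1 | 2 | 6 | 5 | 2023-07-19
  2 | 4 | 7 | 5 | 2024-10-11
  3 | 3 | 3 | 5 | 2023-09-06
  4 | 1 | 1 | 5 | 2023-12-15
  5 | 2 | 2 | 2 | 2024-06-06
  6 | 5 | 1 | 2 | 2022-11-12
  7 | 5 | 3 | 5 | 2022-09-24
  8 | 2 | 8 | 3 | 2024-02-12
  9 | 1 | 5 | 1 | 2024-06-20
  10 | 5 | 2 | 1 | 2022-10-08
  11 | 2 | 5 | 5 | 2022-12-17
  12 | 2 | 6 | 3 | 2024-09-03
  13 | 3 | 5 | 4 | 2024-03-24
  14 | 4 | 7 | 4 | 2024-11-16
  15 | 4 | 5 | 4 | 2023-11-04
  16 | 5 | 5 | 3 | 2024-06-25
SELECT name, price FROM products WHERE price > (SELECT MAX(price) FROM products)

Execution result:
(no rows)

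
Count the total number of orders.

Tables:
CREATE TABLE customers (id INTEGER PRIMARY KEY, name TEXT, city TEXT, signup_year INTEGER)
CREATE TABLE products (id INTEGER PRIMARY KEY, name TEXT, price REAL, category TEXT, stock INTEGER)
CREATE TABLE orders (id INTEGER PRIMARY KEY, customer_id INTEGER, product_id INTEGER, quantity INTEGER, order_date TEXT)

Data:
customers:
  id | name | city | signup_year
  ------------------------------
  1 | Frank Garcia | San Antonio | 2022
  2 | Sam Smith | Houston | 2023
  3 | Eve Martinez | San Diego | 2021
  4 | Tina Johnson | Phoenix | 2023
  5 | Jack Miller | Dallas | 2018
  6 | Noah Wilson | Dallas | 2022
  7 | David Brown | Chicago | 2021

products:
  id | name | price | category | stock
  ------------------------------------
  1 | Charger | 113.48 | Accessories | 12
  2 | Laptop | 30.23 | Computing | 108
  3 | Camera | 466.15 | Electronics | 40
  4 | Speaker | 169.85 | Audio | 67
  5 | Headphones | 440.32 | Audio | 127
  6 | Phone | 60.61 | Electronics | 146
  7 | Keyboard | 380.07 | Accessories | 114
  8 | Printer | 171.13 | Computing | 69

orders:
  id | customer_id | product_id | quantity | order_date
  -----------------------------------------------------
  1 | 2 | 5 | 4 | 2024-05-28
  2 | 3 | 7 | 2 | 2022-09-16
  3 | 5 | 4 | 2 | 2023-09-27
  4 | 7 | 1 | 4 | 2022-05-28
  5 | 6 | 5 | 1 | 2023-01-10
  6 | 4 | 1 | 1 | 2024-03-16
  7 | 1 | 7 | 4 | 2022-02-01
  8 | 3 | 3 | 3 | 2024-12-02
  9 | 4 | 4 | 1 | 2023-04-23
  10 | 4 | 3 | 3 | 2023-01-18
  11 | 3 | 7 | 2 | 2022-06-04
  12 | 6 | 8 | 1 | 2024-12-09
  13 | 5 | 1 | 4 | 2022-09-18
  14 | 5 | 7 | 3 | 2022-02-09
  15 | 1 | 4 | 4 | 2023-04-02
SELECT COUNT(*) FROM orders

Execution result:
15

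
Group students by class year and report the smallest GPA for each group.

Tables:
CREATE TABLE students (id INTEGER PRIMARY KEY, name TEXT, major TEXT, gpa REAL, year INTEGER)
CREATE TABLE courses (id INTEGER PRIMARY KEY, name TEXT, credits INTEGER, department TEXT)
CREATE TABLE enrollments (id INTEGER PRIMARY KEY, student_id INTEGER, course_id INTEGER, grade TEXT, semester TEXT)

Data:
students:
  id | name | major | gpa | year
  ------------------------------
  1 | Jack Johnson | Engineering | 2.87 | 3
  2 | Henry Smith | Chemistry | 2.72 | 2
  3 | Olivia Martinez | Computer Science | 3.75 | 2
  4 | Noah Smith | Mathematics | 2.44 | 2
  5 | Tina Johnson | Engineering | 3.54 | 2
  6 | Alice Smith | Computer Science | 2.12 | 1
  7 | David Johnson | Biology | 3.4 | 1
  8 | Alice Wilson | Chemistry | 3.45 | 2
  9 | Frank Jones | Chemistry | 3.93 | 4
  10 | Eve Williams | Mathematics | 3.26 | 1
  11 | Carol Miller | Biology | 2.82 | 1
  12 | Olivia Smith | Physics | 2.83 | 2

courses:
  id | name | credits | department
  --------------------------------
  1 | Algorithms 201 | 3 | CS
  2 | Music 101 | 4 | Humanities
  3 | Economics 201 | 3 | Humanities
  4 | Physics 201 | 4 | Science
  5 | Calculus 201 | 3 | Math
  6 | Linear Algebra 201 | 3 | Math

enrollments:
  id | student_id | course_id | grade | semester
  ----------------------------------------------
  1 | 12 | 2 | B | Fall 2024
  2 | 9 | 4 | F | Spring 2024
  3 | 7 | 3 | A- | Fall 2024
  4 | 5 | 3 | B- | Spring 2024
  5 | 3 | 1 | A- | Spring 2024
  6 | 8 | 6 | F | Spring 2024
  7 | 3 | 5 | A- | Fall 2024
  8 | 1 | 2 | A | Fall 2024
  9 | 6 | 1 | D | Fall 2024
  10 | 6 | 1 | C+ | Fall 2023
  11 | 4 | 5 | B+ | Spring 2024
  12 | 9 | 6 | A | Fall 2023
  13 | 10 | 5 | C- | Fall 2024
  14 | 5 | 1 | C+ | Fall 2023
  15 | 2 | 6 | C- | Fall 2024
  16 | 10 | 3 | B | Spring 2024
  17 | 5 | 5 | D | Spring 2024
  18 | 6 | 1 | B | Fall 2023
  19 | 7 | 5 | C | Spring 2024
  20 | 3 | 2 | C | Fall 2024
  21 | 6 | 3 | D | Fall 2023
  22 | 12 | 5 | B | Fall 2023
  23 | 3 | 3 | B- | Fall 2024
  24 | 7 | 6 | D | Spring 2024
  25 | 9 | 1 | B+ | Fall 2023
SELECT year, MIN(gpa) AS min_gpa FROM students GROUP BY year

Execution result:
year | min_gpa
1 | 2.12
2 | 2.44
3 | 2.87
4 | 3.93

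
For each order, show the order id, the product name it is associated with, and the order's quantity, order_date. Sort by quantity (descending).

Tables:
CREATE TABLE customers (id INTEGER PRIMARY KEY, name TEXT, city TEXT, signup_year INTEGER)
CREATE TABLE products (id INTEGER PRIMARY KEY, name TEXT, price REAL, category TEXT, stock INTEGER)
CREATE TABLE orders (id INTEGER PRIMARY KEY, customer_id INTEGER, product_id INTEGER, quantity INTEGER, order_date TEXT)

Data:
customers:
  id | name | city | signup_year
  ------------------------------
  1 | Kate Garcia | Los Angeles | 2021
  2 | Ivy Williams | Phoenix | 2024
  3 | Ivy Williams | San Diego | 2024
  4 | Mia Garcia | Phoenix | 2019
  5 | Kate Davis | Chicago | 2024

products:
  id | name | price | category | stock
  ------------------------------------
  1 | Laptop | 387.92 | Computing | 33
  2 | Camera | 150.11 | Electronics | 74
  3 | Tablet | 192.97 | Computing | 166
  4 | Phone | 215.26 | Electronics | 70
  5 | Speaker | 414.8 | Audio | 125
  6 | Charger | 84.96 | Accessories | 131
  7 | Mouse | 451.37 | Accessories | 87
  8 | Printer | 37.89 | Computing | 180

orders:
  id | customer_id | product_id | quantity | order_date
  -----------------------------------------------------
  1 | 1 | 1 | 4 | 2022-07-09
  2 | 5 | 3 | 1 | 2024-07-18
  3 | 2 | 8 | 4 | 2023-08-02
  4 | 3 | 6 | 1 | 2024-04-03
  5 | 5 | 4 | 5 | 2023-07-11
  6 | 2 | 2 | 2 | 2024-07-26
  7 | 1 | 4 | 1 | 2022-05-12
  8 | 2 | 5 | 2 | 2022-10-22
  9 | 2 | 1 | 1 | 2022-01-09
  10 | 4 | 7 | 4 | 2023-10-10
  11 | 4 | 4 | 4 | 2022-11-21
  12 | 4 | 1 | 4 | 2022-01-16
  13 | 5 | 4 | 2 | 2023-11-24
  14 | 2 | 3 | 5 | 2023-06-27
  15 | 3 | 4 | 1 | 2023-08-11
SELECT c.id, p.name AS product, c.quantity, c.order_date FROM orders c JOIN products p ON c.product_id = p.id ORDER BY c.quantity DESC

Execution result:
id | product | quantity | order_date
5 | Phone | 5 | 2023-07-11
14 | Tablet | 5 | 2023-06-27
1 | Laptop | 4 | 2022-07-09
3 | Printer | 4 | 2023-08-02
10 | Mouse | 4 | 2023-10-10
11 | Phone | 4 | 2022-11-21
12 | Laptop | 4 | 2022-01-16
6 | Camera | 2 | 2024-07-26
8 | Speaker | 2 | 2022-10-22
13 | Phone | 2 | 2023-11-24
2 | Tablet | 1 | 2024-07-18
4 | Charger | 1 | 2024-04-03
7 | Phone | 1 | 2022-05-12
9 | Laptop | 1 | 2022-01-09
15 | Phone | 1 | 2023-08-11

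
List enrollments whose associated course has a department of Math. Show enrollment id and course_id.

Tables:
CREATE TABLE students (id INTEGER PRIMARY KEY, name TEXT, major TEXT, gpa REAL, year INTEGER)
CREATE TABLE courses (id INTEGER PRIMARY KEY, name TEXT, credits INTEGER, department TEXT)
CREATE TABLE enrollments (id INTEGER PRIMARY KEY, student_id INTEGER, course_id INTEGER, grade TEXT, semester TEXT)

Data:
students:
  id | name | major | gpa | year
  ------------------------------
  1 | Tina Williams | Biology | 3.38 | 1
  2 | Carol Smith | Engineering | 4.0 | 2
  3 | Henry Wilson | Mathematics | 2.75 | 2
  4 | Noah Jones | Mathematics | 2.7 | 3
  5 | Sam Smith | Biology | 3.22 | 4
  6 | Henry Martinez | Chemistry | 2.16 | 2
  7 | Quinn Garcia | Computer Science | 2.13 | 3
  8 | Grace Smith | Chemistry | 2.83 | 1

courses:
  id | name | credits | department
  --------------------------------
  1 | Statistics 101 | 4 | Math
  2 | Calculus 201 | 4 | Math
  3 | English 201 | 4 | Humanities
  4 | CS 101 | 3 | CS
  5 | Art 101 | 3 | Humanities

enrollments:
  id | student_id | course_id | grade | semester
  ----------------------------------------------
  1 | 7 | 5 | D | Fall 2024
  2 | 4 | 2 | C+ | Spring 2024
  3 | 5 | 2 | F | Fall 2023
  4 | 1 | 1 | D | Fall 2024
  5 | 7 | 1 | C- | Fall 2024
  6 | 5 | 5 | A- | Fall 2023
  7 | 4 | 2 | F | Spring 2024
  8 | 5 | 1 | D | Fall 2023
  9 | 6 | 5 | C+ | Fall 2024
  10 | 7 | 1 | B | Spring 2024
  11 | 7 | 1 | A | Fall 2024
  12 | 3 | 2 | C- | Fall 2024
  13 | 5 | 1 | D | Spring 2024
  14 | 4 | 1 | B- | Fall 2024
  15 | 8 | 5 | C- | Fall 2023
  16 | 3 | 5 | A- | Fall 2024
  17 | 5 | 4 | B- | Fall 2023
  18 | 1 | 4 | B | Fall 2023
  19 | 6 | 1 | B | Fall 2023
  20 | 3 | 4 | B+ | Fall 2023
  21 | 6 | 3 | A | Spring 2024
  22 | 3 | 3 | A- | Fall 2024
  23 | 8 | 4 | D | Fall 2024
SELECT id, course_id FROM enrollments WHERE course_id IN (SELECT id FROM courses WHERE department = 'Math')

Execution result:
id | course_id
2 | 2
3 | 2
4 | 1
5 | 1
7 | 2
8 | 1
10 | 1
11 | 1
12 | 2
13 | 1
14 | 1
19 | 1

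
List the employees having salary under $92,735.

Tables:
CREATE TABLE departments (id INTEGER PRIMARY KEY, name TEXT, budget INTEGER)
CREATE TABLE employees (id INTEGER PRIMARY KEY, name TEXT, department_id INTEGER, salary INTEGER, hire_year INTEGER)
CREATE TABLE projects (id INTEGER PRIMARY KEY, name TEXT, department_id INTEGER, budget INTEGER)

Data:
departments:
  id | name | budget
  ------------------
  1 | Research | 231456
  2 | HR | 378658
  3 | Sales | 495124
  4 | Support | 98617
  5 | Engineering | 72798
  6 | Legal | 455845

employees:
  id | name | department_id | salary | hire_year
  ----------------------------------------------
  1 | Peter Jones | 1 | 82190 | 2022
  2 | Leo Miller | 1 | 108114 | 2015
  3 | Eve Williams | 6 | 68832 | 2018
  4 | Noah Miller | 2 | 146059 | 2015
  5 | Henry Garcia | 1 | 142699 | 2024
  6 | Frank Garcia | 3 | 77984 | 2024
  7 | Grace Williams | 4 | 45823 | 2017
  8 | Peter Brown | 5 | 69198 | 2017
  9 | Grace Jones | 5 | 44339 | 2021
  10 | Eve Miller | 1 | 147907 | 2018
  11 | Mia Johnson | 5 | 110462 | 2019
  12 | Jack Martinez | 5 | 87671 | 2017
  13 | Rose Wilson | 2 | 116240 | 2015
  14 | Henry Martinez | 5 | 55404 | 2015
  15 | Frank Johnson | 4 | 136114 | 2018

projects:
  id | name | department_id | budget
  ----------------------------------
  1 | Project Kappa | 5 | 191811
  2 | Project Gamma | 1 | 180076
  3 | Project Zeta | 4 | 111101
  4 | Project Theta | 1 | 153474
SELECT name, salary FROM employees WHERE salary < 92735

Execution result:
name | salary
Peter Jones | 82190
Eve Williams | 68832
Frank Garcia | 77984
Grace Williams | 45823
Peter Brown | 69198
Grace Jones | 44339
Jack Martinez | 87671
Henry Martinez | 55404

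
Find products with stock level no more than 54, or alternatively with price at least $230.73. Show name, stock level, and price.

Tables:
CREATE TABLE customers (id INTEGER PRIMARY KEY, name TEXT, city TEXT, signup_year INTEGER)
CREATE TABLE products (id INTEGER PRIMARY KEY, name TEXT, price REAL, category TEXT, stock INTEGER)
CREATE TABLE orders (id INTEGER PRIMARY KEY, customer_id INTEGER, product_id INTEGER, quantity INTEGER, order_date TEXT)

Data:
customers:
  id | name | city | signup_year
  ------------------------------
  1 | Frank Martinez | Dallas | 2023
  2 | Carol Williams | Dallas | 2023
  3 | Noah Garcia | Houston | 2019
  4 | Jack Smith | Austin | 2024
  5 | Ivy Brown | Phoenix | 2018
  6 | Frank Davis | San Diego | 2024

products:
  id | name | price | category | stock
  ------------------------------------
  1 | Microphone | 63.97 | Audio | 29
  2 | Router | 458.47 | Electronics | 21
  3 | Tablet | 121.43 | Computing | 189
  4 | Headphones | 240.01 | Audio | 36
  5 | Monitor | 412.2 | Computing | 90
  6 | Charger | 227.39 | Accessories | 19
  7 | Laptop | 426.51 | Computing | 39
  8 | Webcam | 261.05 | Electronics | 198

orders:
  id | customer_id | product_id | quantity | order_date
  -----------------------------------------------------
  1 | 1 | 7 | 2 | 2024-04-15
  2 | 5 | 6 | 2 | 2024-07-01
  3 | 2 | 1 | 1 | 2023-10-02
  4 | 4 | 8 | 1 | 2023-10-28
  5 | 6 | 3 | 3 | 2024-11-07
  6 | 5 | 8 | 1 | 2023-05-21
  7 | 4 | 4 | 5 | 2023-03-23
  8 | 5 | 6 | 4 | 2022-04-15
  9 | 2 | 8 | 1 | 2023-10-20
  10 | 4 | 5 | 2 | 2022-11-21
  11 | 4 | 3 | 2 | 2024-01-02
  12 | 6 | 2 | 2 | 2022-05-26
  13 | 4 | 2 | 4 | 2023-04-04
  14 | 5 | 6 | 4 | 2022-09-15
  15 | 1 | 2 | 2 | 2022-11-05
SELECT name, stock, price FROM products WHERE stock <= 54 OR price >= 230.73

Execution result:
name | stock | price
Microphone | 29 | 63.97
Router | 21 | 458.47
Headphones | 36 | 240.01
Monitor | 90 | 412.20
Charger | 19 | 227.39
Laptop | 39 | 426.51
Webcam | 198 | 261.05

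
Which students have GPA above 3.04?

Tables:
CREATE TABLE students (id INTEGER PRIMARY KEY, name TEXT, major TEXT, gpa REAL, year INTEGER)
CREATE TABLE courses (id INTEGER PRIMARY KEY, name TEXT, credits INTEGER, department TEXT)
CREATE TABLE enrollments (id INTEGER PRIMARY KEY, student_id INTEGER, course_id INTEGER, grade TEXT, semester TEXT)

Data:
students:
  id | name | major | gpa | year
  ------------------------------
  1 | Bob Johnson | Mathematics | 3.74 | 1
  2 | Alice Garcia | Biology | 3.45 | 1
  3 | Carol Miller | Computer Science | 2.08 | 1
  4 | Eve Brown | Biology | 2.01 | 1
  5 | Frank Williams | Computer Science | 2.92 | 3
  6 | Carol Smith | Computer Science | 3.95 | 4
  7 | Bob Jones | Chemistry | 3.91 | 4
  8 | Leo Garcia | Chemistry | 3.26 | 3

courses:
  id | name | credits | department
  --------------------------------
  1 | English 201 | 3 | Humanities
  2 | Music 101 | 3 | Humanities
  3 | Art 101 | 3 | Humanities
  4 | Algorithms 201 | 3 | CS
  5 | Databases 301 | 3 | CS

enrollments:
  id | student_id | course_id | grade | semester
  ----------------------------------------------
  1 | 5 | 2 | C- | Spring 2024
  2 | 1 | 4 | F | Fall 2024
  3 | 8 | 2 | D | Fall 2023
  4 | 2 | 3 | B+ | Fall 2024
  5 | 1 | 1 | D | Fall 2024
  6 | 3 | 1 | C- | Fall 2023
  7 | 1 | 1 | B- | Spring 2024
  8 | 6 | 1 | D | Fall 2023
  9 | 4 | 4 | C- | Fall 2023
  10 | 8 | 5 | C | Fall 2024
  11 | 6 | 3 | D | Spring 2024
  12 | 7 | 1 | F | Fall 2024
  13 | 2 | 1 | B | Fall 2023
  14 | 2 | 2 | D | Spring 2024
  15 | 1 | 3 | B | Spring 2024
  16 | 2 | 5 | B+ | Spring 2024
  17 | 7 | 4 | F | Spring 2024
SELECT name, gpa FROM students WHERE gpa > 3.04

Execution result:
name | gpa
Bob Johnson | 3.74
Alice Garcia | 3.45
Carol Smith | 3.95
Bob Jones | 3.91
Leo Garcia | 3.26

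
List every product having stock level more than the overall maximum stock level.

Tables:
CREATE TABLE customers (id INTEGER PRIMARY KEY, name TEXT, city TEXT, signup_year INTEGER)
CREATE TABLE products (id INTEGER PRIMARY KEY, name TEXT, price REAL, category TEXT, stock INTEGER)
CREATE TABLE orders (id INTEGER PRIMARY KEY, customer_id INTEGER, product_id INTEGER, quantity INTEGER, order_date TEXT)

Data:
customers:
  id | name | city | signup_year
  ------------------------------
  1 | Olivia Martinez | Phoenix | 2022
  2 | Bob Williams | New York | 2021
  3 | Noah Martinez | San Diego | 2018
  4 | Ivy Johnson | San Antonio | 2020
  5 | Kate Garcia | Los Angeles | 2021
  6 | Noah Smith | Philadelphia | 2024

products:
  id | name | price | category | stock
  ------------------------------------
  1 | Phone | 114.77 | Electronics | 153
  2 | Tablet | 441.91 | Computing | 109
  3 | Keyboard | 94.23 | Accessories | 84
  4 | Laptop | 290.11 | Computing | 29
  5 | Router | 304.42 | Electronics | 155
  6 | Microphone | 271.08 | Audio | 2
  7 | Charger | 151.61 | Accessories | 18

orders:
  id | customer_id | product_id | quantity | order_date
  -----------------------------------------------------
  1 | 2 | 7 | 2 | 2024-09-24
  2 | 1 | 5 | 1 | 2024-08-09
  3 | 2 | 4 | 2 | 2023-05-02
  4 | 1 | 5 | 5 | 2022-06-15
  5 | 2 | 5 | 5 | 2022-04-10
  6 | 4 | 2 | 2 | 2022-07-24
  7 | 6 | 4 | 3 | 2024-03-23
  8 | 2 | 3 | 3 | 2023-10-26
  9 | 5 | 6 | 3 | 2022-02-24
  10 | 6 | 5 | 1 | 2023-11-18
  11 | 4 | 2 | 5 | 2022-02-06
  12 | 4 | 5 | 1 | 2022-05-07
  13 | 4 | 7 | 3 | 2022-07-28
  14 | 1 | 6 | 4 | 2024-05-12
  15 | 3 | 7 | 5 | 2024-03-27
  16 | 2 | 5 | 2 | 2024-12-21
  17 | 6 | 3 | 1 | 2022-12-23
SELECT name, stock FROM products WHERE stock > (SELECT MAX(stock) FROM products)

Execution result:
(no rows)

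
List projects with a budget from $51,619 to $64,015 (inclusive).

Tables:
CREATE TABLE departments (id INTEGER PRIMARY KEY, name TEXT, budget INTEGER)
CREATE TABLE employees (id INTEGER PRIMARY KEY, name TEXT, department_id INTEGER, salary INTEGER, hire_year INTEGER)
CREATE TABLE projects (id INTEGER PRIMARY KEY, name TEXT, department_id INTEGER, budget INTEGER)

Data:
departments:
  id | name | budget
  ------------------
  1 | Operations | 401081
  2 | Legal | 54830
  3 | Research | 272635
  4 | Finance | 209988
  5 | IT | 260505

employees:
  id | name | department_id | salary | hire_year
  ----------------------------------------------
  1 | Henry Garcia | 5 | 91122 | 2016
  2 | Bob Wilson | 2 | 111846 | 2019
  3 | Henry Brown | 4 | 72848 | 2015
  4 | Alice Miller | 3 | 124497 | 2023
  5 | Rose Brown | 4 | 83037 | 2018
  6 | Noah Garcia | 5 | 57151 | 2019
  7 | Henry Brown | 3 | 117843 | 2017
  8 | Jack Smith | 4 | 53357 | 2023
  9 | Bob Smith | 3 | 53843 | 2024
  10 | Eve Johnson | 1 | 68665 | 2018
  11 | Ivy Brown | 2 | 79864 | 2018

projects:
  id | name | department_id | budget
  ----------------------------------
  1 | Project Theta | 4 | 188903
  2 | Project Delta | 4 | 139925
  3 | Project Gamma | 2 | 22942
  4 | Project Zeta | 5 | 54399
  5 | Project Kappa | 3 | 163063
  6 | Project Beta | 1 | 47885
SELECT name, budget FROM projects WHERE budget BETWEEN 51619 AND 64015

Execution result:
name | budget
Project Zeta | 54399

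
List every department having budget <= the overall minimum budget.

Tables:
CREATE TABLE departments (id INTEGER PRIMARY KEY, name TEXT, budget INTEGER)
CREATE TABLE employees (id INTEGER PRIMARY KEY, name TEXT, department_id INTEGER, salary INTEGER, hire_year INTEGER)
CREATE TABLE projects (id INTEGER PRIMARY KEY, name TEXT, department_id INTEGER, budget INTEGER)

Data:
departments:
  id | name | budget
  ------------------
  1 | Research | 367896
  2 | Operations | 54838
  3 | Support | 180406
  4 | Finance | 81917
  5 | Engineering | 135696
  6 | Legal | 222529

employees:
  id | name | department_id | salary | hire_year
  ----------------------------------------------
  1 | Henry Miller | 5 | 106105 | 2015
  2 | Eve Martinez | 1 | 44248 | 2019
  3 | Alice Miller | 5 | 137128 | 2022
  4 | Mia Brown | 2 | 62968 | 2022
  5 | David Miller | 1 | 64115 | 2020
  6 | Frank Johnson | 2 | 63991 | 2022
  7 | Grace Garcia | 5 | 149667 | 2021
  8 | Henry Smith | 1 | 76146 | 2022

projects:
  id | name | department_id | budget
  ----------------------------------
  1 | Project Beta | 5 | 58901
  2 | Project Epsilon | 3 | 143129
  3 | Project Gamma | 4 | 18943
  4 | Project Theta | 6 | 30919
SELECT name, budget FROM departments WHERE budget <= (SELECT MIN(budget) FROM departments)

Execution result:
name | budget
Operations | 54838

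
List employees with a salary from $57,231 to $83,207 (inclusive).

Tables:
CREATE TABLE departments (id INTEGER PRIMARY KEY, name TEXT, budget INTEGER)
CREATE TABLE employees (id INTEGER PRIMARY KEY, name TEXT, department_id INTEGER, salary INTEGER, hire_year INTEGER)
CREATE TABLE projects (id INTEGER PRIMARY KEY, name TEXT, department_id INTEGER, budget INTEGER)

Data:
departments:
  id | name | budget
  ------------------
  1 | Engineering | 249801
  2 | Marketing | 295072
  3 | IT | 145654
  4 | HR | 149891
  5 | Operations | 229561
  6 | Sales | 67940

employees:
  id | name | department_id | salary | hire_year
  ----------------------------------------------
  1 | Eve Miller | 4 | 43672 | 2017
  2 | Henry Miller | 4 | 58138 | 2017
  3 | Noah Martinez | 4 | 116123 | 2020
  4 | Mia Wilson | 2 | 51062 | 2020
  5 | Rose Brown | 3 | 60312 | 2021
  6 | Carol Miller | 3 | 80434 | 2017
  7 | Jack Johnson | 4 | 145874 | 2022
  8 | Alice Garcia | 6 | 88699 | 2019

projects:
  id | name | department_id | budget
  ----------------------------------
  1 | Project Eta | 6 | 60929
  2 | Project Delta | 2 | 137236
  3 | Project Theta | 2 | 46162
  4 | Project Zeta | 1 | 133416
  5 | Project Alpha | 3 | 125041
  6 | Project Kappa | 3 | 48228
SELECT name, salary FROM employees WHERE salary BETWEEN 57231 AND 83207

Execution result:
name | salary
Henry Miller | 58138
Rose Brown | 60312
Carol Miller | 80434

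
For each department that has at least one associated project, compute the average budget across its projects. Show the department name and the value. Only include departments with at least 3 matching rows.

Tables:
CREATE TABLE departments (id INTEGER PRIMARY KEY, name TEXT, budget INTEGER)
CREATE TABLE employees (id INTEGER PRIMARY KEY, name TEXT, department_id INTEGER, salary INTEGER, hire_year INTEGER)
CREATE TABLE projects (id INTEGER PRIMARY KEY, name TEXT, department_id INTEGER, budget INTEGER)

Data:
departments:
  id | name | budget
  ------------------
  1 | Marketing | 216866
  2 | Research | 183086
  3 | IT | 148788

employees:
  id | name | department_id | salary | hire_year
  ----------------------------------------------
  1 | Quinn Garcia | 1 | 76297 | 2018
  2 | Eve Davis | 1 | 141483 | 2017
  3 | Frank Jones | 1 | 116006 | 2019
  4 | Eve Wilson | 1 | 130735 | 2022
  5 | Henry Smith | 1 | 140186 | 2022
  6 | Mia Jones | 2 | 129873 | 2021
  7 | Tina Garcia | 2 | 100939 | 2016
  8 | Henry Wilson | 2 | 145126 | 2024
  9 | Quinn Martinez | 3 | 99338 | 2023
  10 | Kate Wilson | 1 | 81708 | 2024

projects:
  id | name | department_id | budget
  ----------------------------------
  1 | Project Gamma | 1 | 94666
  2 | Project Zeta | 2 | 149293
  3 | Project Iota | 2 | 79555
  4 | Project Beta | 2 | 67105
SELECT p.name, AVG(c.budget) AS avg_budget FROM projects c JOIN departments p ON c.department_id = p.id GROUP BY p.id, p.name HAVING COUNT(*) >= 3

Execution result:
name | avg_budget
Research | 98651.00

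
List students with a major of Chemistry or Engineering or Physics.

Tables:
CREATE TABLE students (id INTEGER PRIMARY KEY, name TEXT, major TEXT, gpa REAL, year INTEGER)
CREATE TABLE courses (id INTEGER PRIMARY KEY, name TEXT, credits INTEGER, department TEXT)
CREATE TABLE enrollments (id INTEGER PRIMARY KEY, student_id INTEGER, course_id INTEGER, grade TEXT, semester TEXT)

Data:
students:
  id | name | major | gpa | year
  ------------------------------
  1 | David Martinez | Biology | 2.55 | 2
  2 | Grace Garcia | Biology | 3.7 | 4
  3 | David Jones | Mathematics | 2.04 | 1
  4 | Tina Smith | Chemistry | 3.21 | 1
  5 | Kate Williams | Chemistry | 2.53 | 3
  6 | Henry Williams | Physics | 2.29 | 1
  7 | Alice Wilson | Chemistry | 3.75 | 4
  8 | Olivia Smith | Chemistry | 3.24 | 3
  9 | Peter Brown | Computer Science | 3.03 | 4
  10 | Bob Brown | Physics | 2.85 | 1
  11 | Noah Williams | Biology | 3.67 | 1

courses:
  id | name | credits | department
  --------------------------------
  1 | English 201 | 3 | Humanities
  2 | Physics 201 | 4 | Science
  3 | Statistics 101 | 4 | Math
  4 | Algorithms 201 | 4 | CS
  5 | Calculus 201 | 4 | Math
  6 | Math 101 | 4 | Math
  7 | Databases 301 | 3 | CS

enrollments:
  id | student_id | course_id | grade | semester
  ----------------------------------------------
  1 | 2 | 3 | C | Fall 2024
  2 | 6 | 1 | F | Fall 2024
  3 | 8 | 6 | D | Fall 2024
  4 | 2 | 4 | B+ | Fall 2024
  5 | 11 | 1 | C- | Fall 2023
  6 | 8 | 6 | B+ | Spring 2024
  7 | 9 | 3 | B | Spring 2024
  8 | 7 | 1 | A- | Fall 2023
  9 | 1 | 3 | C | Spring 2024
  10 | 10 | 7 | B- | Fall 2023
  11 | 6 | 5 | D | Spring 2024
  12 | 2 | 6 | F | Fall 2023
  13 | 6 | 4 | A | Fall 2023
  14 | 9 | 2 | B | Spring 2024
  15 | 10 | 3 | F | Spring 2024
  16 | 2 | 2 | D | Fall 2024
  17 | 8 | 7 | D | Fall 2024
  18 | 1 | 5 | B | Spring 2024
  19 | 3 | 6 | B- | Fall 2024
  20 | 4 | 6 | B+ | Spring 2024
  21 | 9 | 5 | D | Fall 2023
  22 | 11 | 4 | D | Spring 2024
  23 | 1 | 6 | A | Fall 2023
SELECT name, major FROM students WHERE major IN ('Chemistry', 'Engineering', 'Physics')

Execution result:
name | major
Tina Smith | Chemistry
Kate Williams | Chemistry
Henry Williams | Physics
Alice Wilson | Chemistry
Olivia Smith | Chemistry
Bob Brown | Physics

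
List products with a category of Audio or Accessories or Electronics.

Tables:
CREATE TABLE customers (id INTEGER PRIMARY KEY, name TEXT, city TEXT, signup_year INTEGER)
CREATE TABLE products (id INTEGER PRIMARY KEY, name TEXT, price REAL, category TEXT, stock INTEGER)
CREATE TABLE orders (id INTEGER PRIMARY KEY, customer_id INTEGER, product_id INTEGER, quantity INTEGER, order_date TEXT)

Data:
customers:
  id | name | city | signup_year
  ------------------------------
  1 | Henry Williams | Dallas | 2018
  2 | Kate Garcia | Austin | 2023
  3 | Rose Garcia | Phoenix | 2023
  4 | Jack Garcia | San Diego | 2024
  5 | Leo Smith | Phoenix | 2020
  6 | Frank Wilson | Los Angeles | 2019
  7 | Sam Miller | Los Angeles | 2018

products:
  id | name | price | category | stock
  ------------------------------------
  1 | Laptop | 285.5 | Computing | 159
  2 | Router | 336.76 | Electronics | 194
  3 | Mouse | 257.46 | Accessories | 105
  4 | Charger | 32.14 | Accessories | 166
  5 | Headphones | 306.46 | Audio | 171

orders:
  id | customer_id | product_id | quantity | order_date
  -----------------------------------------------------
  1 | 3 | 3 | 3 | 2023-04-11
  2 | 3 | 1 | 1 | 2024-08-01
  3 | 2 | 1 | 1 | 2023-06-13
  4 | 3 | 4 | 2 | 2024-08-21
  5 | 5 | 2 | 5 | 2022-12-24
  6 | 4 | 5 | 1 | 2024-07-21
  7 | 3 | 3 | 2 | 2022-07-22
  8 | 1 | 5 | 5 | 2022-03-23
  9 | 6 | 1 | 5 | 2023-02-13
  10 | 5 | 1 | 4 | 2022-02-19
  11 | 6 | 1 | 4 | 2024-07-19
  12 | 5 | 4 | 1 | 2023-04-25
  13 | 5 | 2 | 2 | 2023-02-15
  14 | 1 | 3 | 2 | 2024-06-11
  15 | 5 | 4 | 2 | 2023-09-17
SELECT name, category FROM products WHERE category IN ('Audio', 'Accessories', 'Electronics')

Execution result:
name | category
Router | Electronics
Mouse | Accessories
Charger | Accessories
Headphones | Audio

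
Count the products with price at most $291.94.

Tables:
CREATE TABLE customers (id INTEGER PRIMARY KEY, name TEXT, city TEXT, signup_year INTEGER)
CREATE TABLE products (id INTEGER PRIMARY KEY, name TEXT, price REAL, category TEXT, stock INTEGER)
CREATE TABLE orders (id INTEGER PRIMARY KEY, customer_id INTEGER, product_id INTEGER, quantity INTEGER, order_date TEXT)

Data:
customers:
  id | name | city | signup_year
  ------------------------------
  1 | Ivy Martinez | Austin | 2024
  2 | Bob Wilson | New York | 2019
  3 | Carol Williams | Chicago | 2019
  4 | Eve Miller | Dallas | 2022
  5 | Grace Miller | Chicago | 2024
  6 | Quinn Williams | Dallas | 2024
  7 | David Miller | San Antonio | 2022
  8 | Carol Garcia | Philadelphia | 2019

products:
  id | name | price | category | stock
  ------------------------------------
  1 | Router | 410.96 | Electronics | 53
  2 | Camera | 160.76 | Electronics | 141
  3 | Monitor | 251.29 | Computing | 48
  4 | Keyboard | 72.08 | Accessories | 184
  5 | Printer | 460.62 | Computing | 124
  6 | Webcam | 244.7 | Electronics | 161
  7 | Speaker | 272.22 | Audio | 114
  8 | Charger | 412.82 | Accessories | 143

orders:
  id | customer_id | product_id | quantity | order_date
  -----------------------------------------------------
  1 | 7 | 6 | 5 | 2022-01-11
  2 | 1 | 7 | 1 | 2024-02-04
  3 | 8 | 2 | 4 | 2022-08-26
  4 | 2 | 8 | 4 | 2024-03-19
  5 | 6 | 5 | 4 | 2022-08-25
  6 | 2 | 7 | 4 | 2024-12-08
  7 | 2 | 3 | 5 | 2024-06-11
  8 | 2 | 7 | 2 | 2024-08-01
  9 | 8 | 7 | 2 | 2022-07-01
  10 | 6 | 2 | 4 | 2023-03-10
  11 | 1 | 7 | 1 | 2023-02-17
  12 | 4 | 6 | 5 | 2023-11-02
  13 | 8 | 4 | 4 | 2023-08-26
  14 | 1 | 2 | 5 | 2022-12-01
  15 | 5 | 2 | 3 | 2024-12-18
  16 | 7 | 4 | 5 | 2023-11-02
SELECT COUNT(*) FROM products WHERE price <= 291.94

Execution result:
5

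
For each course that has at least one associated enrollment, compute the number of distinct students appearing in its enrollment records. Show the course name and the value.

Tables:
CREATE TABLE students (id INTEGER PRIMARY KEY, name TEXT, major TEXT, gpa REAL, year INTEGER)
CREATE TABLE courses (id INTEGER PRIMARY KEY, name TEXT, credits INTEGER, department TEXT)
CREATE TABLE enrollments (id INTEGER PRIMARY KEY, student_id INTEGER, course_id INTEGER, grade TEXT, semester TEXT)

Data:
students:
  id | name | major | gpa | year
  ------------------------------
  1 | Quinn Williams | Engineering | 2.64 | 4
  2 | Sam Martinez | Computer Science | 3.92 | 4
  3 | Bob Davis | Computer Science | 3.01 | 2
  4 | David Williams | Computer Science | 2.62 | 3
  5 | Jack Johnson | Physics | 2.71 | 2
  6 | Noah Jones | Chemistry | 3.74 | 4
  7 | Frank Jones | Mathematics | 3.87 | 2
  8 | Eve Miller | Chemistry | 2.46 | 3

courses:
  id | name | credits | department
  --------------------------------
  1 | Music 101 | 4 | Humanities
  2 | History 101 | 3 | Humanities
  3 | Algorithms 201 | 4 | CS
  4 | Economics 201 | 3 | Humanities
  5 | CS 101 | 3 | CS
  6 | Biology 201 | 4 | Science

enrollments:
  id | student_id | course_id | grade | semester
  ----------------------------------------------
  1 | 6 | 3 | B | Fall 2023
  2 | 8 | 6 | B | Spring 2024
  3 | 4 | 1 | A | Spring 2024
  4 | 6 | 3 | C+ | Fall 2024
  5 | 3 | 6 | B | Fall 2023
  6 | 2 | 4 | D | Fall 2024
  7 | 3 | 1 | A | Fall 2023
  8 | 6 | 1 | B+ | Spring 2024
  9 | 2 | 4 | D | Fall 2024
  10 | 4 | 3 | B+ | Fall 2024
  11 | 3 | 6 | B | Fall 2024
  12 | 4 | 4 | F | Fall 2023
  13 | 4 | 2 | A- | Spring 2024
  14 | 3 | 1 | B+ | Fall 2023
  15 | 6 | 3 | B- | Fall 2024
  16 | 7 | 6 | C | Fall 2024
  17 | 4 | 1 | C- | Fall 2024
SELECT p.name, COUNT(DISTINCT c.student_id) AS distinct_student_count FROM enrollments c JOIN courses p ON c.course_id = p.id GROUP BY p.id, p.name

Execution result:
name | distinct_student_count
Music 101 | 3
History 101 | 1
Algorithms 201 | 2
Economics 201 | 2
Biology 201 | 3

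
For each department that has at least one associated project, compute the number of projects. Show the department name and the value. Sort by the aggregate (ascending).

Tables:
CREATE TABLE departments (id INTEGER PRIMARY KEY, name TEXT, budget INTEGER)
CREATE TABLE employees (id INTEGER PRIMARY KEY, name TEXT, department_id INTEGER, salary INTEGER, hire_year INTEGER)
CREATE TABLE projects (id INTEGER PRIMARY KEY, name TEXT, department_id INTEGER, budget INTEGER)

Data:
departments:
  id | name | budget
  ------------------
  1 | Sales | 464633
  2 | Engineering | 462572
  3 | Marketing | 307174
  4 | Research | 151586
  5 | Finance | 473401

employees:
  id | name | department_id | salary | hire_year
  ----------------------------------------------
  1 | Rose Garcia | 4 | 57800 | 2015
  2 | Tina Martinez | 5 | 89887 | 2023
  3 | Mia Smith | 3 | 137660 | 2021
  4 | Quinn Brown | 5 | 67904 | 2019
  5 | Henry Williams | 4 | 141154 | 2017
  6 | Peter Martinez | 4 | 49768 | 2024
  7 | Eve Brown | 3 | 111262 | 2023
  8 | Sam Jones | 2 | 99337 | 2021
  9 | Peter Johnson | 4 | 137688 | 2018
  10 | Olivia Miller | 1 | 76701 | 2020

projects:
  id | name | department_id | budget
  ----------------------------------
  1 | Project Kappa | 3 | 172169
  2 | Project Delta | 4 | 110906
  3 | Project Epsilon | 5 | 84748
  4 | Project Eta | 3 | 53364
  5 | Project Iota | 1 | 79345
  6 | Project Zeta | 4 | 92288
SELECT p.name, COUNT(*) AS n FROM projects c JOIN departments p ON c.department_id = p.id GROUP BY p.id, p.name ORDER BY n ASC

Execution result:
name | n
Sales | 1
Finance | 1
Marketing | 2
Research | 2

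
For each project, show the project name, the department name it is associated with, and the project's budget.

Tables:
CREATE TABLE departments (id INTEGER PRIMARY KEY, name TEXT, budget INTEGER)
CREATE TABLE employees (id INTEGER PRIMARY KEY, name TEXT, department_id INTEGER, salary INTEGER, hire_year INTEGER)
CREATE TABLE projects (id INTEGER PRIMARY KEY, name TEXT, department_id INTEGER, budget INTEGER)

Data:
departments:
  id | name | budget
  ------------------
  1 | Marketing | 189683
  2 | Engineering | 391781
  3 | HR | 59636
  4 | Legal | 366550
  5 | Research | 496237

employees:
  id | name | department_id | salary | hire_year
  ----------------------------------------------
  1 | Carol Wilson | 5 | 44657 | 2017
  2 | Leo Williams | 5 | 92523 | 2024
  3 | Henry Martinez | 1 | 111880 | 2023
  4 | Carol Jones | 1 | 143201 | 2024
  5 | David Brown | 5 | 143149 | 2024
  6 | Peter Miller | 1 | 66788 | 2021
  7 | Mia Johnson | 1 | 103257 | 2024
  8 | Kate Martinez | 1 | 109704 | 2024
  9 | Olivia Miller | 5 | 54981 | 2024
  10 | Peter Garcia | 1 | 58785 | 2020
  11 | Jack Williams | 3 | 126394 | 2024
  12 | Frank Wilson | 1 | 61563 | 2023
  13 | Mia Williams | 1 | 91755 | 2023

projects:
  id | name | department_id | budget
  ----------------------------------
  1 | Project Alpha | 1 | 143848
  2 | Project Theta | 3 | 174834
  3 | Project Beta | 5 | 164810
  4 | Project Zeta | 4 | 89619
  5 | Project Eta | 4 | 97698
SELECT c.name, p.name AS department, c.budget FROM projects c JOIN departments p ON c.department_id = p.id

Execution result:
name | department | budget
Project Alpha | Marketing | 143848
Project Theta | HR | 174834
Project Beta | Research | 164810
Project Zeta | Legal | 89619
Project Eta | Legal | 97698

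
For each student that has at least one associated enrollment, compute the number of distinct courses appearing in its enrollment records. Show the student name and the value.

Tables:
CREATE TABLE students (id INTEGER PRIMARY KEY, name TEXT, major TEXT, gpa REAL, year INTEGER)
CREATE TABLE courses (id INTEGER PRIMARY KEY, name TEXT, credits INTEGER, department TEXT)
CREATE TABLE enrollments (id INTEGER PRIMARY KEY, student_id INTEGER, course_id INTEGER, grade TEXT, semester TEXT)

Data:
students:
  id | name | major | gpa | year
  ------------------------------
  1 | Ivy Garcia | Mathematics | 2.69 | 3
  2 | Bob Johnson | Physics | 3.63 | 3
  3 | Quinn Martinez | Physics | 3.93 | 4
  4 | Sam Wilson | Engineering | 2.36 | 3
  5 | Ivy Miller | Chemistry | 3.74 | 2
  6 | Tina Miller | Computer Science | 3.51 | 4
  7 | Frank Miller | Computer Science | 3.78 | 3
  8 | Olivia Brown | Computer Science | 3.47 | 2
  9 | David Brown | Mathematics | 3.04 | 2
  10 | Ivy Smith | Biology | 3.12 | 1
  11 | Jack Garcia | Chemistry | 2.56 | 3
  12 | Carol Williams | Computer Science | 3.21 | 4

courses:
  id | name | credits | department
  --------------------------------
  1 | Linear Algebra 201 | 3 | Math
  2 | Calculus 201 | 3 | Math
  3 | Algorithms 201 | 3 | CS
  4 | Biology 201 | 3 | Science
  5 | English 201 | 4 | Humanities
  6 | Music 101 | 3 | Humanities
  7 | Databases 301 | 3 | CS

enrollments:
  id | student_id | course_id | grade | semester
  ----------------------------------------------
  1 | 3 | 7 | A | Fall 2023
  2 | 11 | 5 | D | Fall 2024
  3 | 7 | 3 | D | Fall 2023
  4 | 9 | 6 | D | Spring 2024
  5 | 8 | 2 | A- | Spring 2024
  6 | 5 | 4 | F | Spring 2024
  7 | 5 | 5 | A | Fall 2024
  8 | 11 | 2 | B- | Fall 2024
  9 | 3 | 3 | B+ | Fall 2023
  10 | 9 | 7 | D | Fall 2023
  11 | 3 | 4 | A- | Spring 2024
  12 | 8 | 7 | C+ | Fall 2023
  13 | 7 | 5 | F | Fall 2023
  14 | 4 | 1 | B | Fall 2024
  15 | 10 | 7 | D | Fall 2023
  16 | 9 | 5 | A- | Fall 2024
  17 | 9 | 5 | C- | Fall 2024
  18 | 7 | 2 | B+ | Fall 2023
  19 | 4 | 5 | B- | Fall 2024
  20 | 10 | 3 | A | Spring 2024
SELECT p.name, COUNT(DISTINCT c.course_id) AS distinct_course_count FROM enrollments c JOIN students p ON c.student_id = p.id GROUP BY p.id, p.name

Execution result:
name | distinct_course_count
Quinn Martinez | 3
Sam Wilson | 2
Ivy Miller | 2
Frank Miller | 3
Olivia Brown | 2
David Brown | 3
Ivy Smith | 2
Jack Garcia | 2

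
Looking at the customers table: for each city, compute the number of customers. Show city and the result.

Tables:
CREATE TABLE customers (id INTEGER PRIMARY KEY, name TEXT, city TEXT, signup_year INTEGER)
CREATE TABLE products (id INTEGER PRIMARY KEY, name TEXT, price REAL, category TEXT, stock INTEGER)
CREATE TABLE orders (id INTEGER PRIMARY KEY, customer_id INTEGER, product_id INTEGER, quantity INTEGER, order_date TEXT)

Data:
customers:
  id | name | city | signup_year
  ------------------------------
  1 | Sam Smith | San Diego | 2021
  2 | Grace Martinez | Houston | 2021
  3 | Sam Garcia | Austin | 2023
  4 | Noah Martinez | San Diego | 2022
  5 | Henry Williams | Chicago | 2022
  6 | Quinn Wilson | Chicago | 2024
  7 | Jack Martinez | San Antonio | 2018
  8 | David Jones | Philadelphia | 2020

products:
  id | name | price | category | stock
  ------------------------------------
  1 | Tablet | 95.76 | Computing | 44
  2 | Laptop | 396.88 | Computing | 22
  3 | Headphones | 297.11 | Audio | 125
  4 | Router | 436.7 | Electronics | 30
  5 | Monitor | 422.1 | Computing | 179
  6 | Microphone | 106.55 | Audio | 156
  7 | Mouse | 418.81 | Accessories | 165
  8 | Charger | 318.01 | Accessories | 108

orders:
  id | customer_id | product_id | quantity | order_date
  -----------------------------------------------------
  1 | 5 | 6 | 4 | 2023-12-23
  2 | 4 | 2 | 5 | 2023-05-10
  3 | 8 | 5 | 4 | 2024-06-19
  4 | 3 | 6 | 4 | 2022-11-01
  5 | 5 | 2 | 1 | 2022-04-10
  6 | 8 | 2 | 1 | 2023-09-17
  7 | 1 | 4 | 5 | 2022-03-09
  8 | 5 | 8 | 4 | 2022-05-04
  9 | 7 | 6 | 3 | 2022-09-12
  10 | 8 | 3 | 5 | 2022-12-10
SELECT city, COUNT(*) AS n FROM customers GROUP BY city

Execution result:
city | n
Austin | 1
Chicago | 2
Houston | 1
Philadelphia | 1
San Antonio | 1
San Diego | 2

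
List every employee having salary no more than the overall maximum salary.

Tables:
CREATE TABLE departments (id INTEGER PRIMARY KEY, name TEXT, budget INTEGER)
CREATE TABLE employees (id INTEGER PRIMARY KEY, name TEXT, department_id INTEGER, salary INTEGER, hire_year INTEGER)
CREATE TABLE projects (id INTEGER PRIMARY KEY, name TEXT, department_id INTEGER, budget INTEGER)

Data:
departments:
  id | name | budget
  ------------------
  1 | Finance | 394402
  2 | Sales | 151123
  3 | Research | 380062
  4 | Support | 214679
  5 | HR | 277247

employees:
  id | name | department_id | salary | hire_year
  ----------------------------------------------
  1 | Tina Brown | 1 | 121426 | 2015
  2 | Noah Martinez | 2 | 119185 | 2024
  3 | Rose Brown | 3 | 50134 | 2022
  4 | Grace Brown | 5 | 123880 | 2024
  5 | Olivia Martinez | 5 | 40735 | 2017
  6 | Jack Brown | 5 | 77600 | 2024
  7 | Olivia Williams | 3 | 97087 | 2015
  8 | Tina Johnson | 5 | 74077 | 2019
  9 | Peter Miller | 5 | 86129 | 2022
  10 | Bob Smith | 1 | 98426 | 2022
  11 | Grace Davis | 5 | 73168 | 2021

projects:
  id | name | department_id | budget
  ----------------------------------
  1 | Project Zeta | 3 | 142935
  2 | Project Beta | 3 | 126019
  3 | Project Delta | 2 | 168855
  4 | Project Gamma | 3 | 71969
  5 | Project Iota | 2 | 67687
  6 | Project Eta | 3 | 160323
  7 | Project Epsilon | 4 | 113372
SELECT name, salary FROM employees WHERE salary <= (SELECT MAX(salary) FROM employees)

Execution result:
name | salary
Tina Brown | 121426
Noah Martinez | 119185
Rose Brown | 50134
Grace Brown | 123880
Olivia Martinez | 40735
Jack Brown | 77600
Olivia Williams | 97087
Tina Johnson | 74077
Peter Miller | 86129
Bob Smith | 98426
Grace Davis | 73168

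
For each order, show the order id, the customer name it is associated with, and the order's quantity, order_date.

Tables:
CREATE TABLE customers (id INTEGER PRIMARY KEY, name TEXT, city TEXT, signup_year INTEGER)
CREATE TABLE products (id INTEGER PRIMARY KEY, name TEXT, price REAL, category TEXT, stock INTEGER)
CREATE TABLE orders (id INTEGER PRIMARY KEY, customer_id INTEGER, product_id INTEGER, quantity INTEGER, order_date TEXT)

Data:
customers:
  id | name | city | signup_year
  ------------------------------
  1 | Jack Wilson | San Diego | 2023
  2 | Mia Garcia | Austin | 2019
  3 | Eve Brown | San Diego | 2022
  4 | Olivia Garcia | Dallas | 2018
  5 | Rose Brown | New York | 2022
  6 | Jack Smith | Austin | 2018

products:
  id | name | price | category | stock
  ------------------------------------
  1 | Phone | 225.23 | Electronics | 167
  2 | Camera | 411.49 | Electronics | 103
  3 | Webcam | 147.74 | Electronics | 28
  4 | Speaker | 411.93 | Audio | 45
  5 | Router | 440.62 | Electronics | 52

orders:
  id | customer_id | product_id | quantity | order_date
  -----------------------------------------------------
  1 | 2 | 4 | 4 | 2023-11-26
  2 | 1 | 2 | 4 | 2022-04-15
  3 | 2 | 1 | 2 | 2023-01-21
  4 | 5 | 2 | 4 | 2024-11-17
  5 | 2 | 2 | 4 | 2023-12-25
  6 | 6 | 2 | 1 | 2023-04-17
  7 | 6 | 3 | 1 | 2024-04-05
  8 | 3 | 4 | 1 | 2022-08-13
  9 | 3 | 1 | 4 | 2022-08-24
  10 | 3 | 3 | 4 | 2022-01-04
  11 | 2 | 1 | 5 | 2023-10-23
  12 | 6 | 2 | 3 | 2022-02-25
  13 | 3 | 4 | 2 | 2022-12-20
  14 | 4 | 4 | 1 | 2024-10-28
SELECT c.id, p.name AS customer, c.quantity, c.order_date FROM orders c JOIN customers p ON c.customer_id = p.id

Execution result:
id | customer | quantity | order_date
1 | Mia Garcia | 4 | 2023-11-26
2 | Jack Wilson | 4 | 2022-04-15
3 | Mia Garcia | 2 | 2023-01-21
4 | Rose Brown | 4 | 2024-11-17
5 | Mia Garcia | 4 | 2023-12-25
6 | Jack Smith | 1 | 2023-04-17
7 | Jack Smith | 1 | 2024-04-05
8 | Eve Brown | 1 | 2022-08-13
9 | Eve Brown | 4 | 2022-08-24
10 | Eve Brown | 4 | 2022-01-04
11 | Mia Garcia | 5 | 2023-10-23
12 | Jack Smith | 3 | 2022-02-25
13 | Eve Brown | 2 | 2022-12-20
14 | Olivia Garcia | 1 | 2024-10-28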